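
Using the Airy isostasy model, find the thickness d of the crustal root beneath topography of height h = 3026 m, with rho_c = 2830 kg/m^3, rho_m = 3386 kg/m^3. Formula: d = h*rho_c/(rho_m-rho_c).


rho_m - rho_c = 3386 - 2830 = 556
d = 3026 * 2830 / 556
= 8563580 / 556
= 15402.12 m

15402.12


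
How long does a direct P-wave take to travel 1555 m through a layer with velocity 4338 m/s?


t = x / V
= 1555 / 4338
= 0.3585 s

0.3585


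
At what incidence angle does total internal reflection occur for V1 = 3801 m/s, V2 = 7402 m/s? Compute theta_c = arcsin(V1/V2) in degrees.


V1/V2 = 3801/7402 = 0.51351
theta_c = arcsin(0.51351) = 30.8979 degrees

30.8979


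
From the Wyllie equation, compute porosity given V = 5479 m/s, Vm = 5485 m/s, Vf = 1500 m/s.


1/V - 1/Vm = 1/5479 - 1/5485 = 2e-07
1/Vf - 1/Vm = 1/1500 - 1/5485 = 0.00048435
phi = 2e-07 / 0.00048435 = 0.0004

4.000000e-04


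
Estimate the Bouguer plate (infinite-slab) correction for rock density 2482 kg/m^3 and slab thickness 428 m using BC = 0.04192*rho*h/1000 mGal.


BC = 0.04192 * rho * h / 1000
= 0.04192 * 2482 * 428 / 1000
= 44.5314 mGal

44.5314


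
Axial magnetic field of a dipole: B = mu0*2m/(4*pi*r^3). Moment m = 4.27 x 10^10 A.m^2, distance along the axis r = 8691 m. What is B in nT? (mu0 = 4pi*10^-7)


m = 4.27 x 10^10 = 42700000000 A.m^2
2m = 85400000000 A.m^2
r^3 = 8691^3 = 656461483371
B = (4pi*10^-7) * 85400000000 / (4*pi * 656461483371) * 1e9
= 107316.805047 / 8249338294091.97 * 1e9
= 13.0091 nT

13.0091


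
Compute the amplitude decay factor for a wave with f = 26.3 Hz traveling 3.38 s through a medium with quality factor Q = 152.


pi*f*t/Q = pi*26.3*3.38/152 = 1.837294
A/A0 = exp(-1.837294) = 0.159248

0.159248


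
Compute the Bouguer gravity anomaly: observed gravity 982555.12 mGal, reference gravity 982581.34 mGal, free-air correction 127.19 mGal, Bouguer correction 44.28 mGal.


BA = g_obs - g_ref + FAC - BC
= 982555.12 - 982581.34 + 127.19 - 44.28
= 56.69 mGal

56.69


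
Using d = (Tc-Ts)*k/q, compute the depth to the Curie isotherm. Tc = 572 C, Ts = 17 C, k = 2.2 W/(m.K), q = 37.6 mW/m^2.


T_Curie - T_surf = 572 - 17 = 555 C
Convert q to W/m^2: 37.6 mW/m^2 = 0.0376 W/m^2
d = 555 * 2.2 / 0.0376 = 32473.4 m

32473.4


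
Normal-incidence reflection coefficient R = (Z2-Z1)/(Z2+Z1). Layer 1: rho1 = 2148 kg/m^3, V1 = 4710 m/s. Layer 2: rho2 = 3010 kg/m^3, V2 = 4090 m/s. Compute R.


Z1 = 2148 * 4710 = 10117080
Z2 = 3010 * 4090 = 12310900
R = (12310900 - 10117080) / (12310900 + 10117080) = 2193820 / 22427980 = 0.0978

0.0978


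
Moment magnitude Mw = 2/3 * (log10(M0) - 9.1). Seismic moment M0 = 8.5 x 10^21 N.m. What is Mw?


log10(M0) = log10(8.5 x 10^21) = 21.9294
Mw = 2/3 * (21.9294 - 9.1)
= 2/3 * 12.8294
= 8.55

8.55


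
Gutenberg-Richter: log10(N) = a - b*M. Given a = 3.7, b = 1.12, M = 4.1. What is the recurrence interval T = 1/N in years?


log10(N) = 3.7 - 1.12*4.1 = -0.892
N = 10^-0.892 = 0.128233
T = 1/N = 1/0.128233 = 7.7983 years

7.7983


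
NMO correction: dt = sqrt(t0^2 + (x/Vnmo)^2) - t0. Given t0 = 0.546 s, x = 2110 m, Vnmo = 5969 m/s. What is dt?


x/Vnmo = 2110/5969 = 0.353493
(x/Vnmo)^2 = 0.124957
t0^2 = 0.298116
sqrt(0.298116 + 0.124957) = 0.650441
dt = 0.650441 - 0.546 = 0.104441

0.104441


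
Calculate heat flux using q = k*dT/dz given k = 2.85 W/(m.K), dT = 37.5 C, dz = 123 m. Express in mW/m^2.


q = k * dT / dz * 1000
= 2.85 * 37.5 / 123 * 1000
= 0.868902 * 1000
= 868.9024 mW/m^2

868.9024


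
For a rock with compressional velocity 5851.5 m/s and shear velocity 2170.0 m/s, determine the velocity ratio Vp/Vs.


Vp/Vs = 5851.5 / 2170.0
= 2.6965

2.6965


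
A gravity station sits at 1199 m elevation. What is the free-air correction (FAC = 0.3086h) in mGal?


FAC = 0.3086 * h
= 0.3086 * 1199
= 370.0114 mGal

370.0114


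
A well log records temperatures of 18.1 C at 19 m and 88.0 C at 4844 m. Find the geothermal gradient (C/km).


dT = 88.0 - 18.1 = 69.9 C
dz = 4844 - 19 = 4825 m
gradient = dT/dz * 1000 = 69.9/4825 * 1000 = 14.487 C/km

14.487


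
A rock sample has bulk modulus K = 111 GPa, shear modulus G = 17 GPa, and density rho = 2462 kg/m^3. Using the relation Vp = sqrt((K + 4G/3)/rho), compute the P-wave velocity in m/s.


First compute the effective modulus:
K + 4G/3 = 111e9 + 4*17e9/3 = 133666666666.67 Pa
Then divide by density:
133666666666.67 / 2462 = 54291903.6014 Pa/(kg/m^3)
Take the square root:
Vp = sqrt(54291903.6014) = 7368.3 m/s

7368.3


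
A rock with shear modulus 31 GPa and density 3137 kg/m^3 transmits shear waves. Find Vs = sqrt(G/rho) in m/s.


Convert G to Pa: G = 31e9 Pa
Compute G/rho = 31e9 / 3137 = 9882052.9168
Vs = sqrt(9882052.9168) = 3143.57 m/s

3143.57


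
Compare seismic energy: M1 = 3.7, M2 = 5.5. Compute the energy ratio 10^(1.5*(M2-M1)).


M2 - M1 = 5.5 - 3.7 = 1.8
1.5 * 1.8 = 2.7
ratio = 10^2.7 = 501.19

501.19


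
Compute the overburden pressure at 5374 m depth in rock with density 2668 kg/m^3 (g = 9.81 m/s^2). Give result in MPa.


P = rho * g * z / 1e6
= 2668 * 9.81 * 5374 / 1e6
= 140654131.92 / 1e6
= 140.6541 MPa

140.6541


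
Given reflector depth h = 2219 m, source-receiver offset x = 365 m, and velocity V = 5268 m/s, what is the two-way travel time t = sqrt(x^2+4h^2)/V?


x^2 + 4h^2 = 365^2 + 4*2219^2 = 133225 + 19695844 = 19829069
sqrt(19829069) = 4452.9843
t = 4452.9843 / 5268 = 0.8453 s

0.8453


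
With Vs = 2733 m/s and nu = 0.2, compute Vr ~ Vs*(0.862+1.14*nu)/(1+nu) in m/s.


Numerator factor = 0.862 + 1.14*0.2 = 1.09
Denominator = 1 + 0.2 = 1.2
Vr = 2733 * 1.09 / 1.2 = 2482.47 m/s

2482.47


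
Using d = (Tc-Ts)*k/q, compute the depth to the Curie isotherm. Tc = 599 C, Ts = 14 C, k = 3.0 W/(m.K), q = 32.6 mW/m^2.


T_Curie - T_surf = 599 - 14 = 585 C
Convert q to W/m^2: 32.6 mW/m^2 = 0.0326 W/m^2
d = 585 * 3.0 / 0.0326 = 53834.36 m

53834.36


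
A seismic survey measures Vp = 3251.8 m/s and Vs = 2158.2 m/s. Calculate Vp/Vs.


Vp/Vs = 3251.8 / 2158.2
= 1.5067

1.5067


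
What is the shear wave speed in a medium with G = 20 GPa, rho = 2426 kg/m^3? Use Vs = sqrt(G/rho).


Convert G to Pa: G = 20e9 Pa
Compute G/rho = 20e9 / 2426 = 8244023.0833
Vs = sqrt(8244023.0833) = 2871.24 m/s

2871.24


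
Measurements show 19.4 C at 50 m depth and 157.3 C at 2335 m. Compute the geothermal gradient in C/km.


dT = 157.3 - 19.4 = 137.9 C
dz = 2335 - 50 = 2285 m
gradient = dT/dz * 1000 = 137.9/2285 * 1000 = 60.3501 C/km

60.3501


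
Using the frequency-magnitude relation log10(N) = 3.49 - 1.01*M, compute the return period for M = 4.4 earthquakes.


log10(N) = 3.49 - 1.01*4.4 = -0.954
N = 10^-0.954 = 0.111173
T = 1/N = 1/0.111173 = 8.995 years

8.995


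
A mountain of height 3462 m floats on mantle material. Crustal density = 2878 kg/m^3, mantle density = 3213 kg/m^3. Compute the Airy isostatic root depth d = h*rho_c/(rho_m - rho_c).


rho_m - rho_c = 3213 - 2878 = 335
d = 3462 * 2878 / 335
= 9963636 / 335
= 29742.2 m

29742.2


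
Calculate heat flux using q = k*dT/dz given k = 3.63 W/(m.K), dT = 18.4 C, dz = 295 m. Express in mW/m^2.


q = k * dT / dz * 1000
= 3.63 * 18.4 / 295 * 1000
= 0.226414 * 1000
= 226.4136 mW/m^2

226.4136


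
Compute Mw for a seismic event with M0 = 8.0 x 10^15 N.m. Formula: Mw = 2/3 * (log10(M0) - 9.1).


log10(M0) = log10(8.0 x 10^15) = 15.9031
Mw = 2/3 * (15.9031 - 9.1)
= 2/3 * 6.8031
= 4.54

4.54


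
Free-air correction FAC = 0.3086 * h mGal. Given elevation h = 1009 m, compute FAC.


FAC = 0.3086 * h
= 0.3086 * 1009
= 311.3774 mGal

311.3774


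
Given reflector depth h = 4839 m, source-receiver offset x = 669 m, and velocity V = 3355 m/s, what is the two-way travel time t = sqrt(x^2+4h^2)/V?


x^2 + 4h^2 = 669^2 + 4*4839^2 = 447561 + 93663684 = 94111245
sqrt(94111245) = 9701.095
t = 9701.095 / 3355 = 2.8915 s

2.8915


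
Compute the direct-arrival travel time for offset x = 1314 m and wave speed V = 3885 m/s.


t = x / V
= 1314 / 3885
= 0.3382 s

0.3382


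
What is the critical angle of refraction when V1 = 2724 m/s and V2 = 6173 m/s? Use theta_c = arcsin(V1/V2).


V1/V2 = 2724/6173 = 0.441277
theta_c = arcsin(0.441277) = 26.1854 degrees

26.1854


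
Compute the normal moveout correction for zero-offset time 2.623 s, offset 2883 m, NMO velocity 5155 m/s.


x/Vnmo = 2883/5155 = 0.559263
(x/Vnmo)^2 = 0.312775
t0^2 = 6.880129
sqrt(6.880129 + 0.312775) = 2.681959
dt = 2.681959 - 2.623 = 0.058959

0.058959


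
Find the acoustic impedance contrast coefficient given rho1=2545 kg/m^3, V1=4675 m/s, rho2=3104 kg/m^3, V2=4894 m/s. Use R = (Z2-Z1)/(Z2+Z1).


Z1 = 2545 * 4675 = 11897875
Z2 = 3104 * 4894 = 15190976
R = (15190976 - 11897875) / (15190976 + 11897875) = 3293101 / 27088851 = 0.1216

0.1216


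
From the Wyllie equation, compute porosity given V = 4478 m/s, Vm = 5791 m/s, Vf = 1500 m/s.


1/V - 1/Vm = 1/4478 - 1/5791 = 5.063e-05
1/Vf - 1/Vm = 1/1500 - 1/5791 = 0.00049398
phi = 5.063e-05 / 0.00049398 = 0.1025

0.1025


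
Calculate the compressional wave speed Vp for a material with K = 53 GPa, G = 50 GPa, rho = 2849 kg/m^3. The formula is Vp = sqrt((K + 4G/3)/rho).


First compute the effective modulus:
K + 4G/3 = 53e9 + 4*50e9/3 = 119666666666.67 Pa
Then divide by density:
119666666666.67 / 2849 = 42003042.003 Pa/(kg/m^3)
Take the square root:
Vp = sqrt(42003042.003) = 6480.98 m/s

6480.98


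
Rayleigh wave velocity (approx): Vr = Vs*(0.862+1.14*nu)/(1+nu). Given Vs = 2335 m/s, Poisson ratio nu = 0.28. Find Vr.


Numerator factor = 0.862 + 1.14*0.28 = 1.1812
Denominator = 1 + 0.28 = 1.28
Vr = 2335 * 1.1812 / 1.28 = 2154.77 m/s

2154.77


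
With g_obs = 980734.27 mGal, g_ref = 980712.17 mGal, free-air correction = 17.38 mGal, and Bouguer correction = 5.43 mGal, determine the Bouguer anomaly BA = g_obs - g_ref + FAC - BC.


BA = g_obs - g_ref + FAC - BC
= 980734.27 - 980712.17 + 17.38 - 5.43
= 34.05 mGal

34.05


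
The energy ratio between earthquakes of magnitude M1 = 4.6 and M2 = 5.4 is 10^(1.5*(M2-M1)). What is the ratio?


M2 - M1 = 5.4 - 4.6 = 0.8
1.5 * 0.8 = 1.2
ratio = 10^1.2 = 15.85

15.85


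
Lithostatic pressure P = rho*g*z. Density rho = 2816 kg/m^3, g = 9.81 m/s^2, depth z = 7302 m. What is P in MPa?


P = rho * g * z / 1e6
= 2816 * 9.81 * 7302 / 1e6
= 201717457.92 / 1e6
= 201.7175 MPa

201.7175


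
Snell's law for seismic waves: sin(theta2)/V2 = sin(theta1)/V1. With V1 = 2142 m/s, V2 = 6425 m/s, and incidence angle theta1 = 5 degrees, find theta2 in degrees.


sin(theta1) = sin(5 deg) = 0.087156
sin(theta2) = V2/V1 * sin(theta1) = 6425/2142 * 0.087156 = 0.261427
theta2 = arcsin(0.261427) = 15.1547 degrees

15.1547


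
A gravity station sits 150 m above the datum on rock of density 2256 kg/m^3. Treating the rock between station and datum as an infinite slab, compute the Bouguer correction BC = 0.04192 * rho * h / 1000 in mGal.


BC = 0.04192 * rho * h / 1000
= 0.04192 * 2256 * 150 / 1000
= 14.1857 mGal

14.1857


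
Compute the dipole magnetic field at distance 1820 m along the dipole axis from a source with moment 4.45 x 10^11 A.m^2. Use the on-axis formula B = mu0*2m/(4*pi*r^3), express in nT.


m = 4.45 x 10^11 = 445000000000 A.m^2
2m = 890000000000 A.m^2
r^3 = 1820^3 = 6028568000
B = (4pi*10^-7) * 890000000000 / (4*pi * 6028568000) * 1e9
= 1118406.984678 / 75757219761.87 * 1e9
= 14763.0416 nT

14763.0416


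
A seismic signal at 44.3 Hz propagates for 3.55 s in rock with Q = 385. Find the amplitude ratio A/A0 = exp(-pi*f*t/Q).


pi*f*t/Q = pi*44.3*3.55/385 = 1.283279
A/A0 = exp(-1.283279) = 0.277127

0.277127


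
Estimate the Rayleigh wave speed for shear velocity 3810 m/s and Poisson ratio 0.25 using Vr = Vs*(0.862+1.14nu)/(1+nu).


Numerator factor = 0.862 + 1.14*0.25 = 1.147
Denominator = 1 + 0.25 = 1.25
Vr = 3810 * 1.147 / 1.25 = 3496.06 m/s

3496.06


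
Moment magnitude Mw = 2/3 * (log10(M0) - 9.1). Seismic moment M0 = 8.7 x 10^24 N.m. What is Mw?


log10(M0) = log10(8.7 x 10^24) = 24.9395
Mw = 2/3 * (24.9395 - 9.1)
= 2/3 * 15.8395
= 10.56

10.56


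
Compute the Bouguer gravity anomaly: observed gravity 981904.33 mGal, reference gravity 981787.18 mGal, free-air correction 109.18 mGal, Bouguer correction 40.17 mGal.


BA = g_obs - g_ref + FAC - BC
= 981904.33 - 981787.18 + 109.18 - 40.17
= 186.16 mGal

186.16


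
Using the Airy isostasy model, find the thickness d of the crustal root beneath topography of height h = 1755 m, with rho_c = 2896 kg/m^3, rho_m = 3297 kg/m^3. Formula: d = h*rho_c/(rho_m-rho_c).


rho_m - rho_c = 3297 - 2896 = 401
d = 1755 * 2896 / 401
= 5082480 / 401
= 12674.51 m

12674.51


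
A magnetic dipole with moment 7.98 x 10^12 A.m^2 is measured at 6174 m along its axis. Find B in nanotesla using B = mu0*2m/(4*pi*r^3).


m = 7.98 x 10^12 = 7980000000000 A.m^2
2m = 15960000000000 A.m^2
r^3 = 6174^3 = 235342236024
B = (4pi*10^-7) * 15960000000000 / (4*pi * 235342236024) * 1e9
= 20055927.500517 / 2957397759089.57 * 1e9
= 6781.6131 nT

6781.6131


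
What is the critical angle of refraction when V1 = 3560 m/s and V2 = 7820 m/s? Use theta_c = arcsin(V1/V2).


V1/V2 = 3560/7820 = 0.455243
theta_c = arcsin(0.455243) = 27.0806 degrees

27.0806


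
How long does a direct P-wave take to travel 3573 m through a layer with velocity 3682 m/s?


t = x / V
= 3573 / 3682
= 0.9704 s

0.9704


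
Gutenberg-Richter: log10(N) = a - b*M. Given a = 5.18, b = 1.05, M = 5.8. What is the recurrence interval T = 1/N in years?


log10(N) = 5.18 - 1.05*5.8 = -0.91
N = 10^-0.91 = 0.123027
T = 1/N = 1/0.123027 = 8.1283 years

8.1283


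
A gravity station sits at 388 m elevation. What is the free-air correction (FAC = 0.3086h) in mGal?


FAC = 0.3086 * h
= 0.3086 * 388
= 119.7368 mGal

119.7368


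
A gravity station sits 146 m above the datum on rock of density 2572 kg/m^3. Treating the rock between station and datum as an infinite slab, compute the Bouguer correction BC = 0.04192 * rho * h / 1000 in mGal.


BC = 0.04192 * rho * h / 1000
= 0.04192 * 2572 * 146 / 1000
= 15.7415 mGal

15.7415


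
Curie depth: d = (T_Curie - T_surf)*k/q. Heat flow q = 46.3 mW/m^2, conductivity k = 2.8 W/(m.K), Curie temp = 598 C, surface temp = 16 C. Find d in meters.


T_Curie - T_surf = 598 - 16 = 582 C
Convert q to W/m^2: 46.3 mW/m^2 = 0.0463 W/m^2
d = 582 * 2.8 / 0.0463 = 35196.54 m

35196.54


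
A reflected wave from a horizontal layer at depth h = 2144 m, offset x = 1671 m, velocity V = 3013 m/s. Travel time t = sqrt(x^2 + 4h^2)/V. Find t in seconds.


x^2 + 4h^2 = 1671^2 + 4*2144^2 = 2792241 + 18386944 = 21179185
sqrt(21179185) = 4602.0849
t = 4602.0849 / 3013 = 1.5274 s

1.5274


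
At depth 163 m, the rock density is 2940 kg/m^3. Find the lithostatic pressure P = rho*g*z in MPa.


P = rho * g * z / 1e6
= 2940 * 9.81 * 163 / 1e6
= 4701148.2 / 1e6
= 4.7011 MPa

4.7011


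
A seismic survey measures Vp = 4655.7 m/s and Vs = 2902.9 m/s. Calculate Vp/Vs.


Vp/Vs = 4655.7 / 2902.9
= 1.6038

1.6038


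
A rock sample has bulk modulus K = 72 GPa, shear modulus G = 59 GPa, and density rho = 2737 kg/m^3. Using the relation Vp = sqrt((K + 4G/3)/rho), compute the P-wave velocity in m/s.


First compute the effective modulus:
K + 4G/3 = 72e9 + 4*59e9/3 = 150666666666.67 Pa
Then divide by density:
150666666666.67 / 2737 = 55048106.199 Pa/(kg/m^3)
Take the square root:
Vp = sqrt(55048106.199) = 7419.44 m/s

7419.44


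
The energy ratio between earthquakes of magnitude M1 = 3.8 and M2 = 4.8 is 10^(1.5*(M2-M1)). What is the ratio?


M2 - M1 = 4.8 - 3.8 = 1.0
1.5 * 1.0 = 1.5
ratio = 10^1.5 = 31.62

31.62


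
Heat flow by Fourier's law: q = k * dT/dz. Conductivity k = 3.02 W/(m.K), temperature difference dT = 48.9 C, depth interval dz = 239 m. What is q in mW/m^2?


q = k * dT / dz * 1000
= 3.02 * 48.9 / 239 * 1000
= 0.6179 * 1000
= 617.8996 mW/m^2

617.8996


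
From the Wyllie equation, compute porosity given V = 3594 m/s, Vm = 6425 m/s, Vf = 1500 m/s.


1/V - 1/Vm = 1/3594 - 1/6425 = 0.0001226
1/Vf - 1/Vm = 1/1500 - 1/6425 = 0.00051102
phi = 0.0001226 / 0.00051102 = 0.2399

0.2399


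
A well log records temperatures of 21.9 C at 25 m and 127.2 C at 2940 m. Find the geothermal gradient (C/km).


dT = 127.2 - 21.9 = 105.3 C
dz = 2940 - 25 = 2915 m
gradient = dT/dz * 1000 = 105.3/2915 * 1000 = 36.1235 C/km

36.1235


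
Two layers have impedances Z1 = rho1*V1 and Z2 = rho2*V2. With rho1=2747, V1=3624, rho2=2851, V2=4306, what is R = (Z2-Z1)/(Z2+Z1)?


Z1 = 2747 * 3624 = 9955128
Z2 = 2851 * 4306 = 12276406
R = (12276406 - 9955128) / (12276406 + 9955128) = 2321278 / 22231534 = 0.1044

0.1044


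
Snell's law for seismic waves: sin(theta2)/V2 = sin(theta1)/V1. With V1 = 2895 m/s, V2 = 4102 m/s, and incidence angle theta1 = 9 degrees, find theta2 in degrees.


sin(theta1) = sin(9 deg) = 0.156434
sin(theta2) = V2/V1 * sin(theta1) = 4102/2895 * 0.156434 = 0.221656
theta2 = arcsin(0.221656) = 12.8063 degrees

12.8063


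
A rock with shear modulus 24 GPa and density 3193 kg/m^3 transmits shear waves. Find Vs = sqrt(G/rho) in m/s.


Convert G to Pa: G = 24e9 Pa
Compute G/rho = 24e9 / 3193 = 7516442.2174
Vs = sqrt(7516442.2174) = 2741.61 m/s

2741.61


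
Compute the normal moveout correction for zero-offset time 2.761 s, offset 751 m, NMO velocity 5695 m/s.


x/Vnmo = 751/5695 = 0.13187
(x/Vnmo)^2 = 0.01739
t0^2 = 7.623121
sqrt(7.623121 + 0.01739) = 2.764147
dt = 2.764147 - 2.761 = 0.003147

0.003147


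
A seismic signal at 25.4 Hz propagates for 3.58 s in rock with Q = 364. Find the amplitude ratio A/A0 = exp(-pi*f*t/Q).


pi*f*t/Q = pi*25.4*3.58/364 = 0.784811
A/A0 = exp(-0.784811) = 0.456206

0.456206


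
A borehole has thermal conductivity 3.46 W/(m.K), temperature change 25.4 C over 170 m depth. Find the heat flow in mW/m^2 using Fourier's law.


q = k * dT / dz * 1000
= 3.46 * 25.4 / 170 * 1000
= 0.516965 * 1000
= 516.9647 mW/m^2

516.9647


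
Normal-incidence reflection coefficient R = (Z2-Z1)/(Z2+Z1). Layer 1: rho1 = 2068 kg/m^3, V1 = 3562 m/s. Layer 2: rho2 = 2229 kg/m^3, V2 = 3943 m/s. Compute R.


Z1 = 2068 * 3562 = 7366216
Z2 = 2229 * 3943 = 8788947
R = (8788947 - 7366216) / (8788947 + 7366216) = 1422731 / 16155163 = 0.0881

0.0881


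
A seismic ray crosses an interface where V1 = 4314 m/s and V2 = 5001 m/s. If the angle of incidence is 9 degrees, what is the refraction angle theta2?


sin(theta1) = sin(9 deg) = 0.156434
sin(theta2) = V2/V1 * sin(theta1) = 5001/4314 * 0.156434 = 0.181346
theta2 = arcsin(0.181346) = 10.4482 degrees

10.4482


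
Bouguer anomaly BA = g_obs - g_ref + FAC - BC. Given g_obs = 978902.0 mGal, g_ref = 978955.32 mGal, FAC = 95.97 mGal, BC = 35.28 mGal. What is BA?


BA = g_obs - g_ref + FAC - BC
= 978902.0 - 978955.32 + 95.97 - 35.28
= 7.37 mGal

7.37


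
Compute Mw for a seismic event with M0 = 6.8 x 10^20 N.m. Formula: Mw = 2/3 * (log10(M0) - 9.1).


log10(M0) = log10(6.8 x 10^20) = 20.8325
Mw = 2/3 * (20.8325 - 9.1)
= 2/3 * 11.7325
= 7.82

7.82


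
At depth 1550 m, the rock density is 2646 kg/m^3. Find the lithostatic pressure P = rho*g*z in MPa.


P = rho * g * z / 1e6
= 2646 * 9.81 * 1550 / 1e6
= 40233753.0 / 1e6
= 40.2338 MPa

40.2338


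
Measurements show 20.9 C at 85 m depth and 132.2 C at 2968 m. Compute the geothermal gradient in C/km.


dT = 132.2 - 20.9 = 111.3 C
dz = 2968 - 85 = 2883 m
gradient = dT/dz * 1000 = 111.3/2883 * 1000 = 38.6056 C/km

38.6056


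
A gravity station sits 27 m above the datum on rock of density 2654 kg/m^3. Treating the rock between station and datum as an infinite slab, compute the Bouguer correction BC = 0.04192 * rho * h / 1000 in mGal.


BC = 0.04192 * rho * h / 1000
= 0.04192 * 2654 * 27 / 1000
= 3.0039 mGal

3.0039


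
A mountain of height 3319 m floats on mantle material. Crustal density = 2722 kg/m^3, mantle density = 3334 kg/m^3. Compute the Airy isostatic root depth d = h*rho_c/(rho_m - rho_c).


rho_m - rho_c = 3334 - 2722 = 612
d = 3319 * 2722 / 612
= 9034318 / 612
= 14761.96 m

14761.96


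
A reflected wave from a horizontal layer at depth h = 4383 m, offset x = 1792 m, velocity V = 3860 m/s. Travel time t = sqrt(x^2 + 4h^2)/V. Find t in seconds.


x^2 + 4h^2 = 1792^2 + 4*4383^2 = 3211264 + 76842756 = 80054020
sqrt(80054020) = 8947.2912
t = 8947.2912 / 3860 = 2.318 s

2.318


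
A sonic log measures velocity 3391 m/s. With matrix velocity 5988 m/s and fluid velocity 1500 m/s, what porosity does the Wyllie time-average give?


1/V - 1/Vm = 1/3391 - 1/5988 = 0.0001279
1/Vf - 1/Vm = 1/1500 - 1/5988 = 0.00049967
phi = 0.0001279 / 0.00049967 = 0.256

0.256


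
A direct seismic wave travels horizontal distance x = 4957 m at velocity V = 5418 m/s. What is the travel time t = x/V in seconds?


t = x / V
= 4957 / 5418
= 0.9149 s

0.9149


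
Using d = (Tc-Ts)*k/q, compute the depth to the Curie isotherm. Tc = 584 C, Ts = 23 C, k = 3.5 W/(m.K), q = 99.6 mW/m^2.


T_Curie - T_surf = 584 - 23 = 561 C
Convert q to W/m^2: 99.6 mW/m^2 = 0.0996 W/m^2
d = 561 * 3.5 / 0.0996 = 19713.86 m

19713.86


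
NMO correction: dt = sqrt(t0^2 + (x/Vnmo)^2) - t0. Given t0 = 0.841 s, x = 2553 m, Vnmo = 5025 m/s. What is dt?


x/Vnmo = 2553/5025 = 0.50806
(x/Vnmo)^2 = 0.258125
t0^2 = 0.707281
sqrt(0.707281 + 0.258125) = 0.982551
dt = 0.982551 - 0.841 = 0.141551

0.141551


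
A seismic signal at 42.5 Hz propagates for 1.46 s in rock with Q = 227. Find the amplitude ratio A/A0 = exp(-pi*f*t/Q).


pi*f*t/Q = pi*42.5*1.46/227 = 0.858748
A/A0 = exp(-0.858748) = 0.423692

0.423692


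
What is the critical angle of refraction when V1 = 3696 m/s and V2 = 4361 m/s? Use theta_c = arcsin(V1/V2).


V1/V2 = 3696/4361 = 0.847512
theta_c = arcsin(0.847512) = 57.9421 degrees

57.9421


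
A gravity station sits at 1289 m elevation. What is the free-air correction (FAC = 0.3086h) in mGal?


FAC = 0.3086 * h
= 0.3086 * 1289
= 397.7854 mGal

397.7854


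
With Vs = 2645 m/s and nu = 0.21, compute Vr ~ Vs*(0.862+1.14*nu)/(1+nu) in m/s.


Numerator factor = 0.862 + 1.14*0.21 = 1.1014
Denominator = 1 + 0.21 = 1.21
Vr = 2645 * 1.1014 / 1.21 = 2407.61 m/s

2407.61


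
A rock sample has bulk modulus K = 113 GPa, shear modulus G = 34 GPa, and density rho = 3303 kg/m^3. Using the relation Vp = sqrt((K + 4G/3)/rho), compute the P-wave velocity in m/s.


First compute the effective modulus:
K + 4G/3 = 113e9 + 4*34e9/3 = 158333333333.33 Pa
Then divide by density:
158333333333.33 / 3303 = 47936219.5983 Pa/(kg/m^3)
Take the square root:
Vp = sqrt(47936219.5983) = 6923.6 m/s

6923.6


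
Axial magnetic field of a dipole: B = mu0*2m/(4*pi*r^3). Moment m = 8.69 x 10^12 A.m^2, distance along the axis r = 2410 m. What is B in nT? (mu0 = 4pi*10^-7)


m = 8.69 x 10^12 = 8690000000000 A.m^2
2m = 17380000000000 A.m^2
r^3 = 2410^3 = 13997521000
B = (4pi*10^-7) * 17380000000000 / (4*pi * 13997521000) * 1e9
= 21840352.127756 / 175898036568.28 * 1e9
= 124164.8432 nT

124164.8432


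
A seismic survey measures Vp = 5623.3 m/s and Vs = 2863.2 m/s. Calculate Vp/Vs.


Vp/Vs = 5623.3 / 2863.2
= 1.964

1.964


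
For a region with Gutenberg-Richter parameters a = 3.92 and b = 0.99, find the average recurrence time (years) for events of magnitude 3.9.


log10(N) = 3.92 - 0.99*3.9 = 0.059
N = 10^0.059 = 1.145513
T = 1/N = 1/1.145513 = 0.873 years

0.873


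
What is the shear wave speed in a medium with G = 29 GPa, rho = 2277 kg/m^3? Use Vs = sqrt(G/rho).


Convert G to Pa: G = 29e9 Pa
Compute G/rho = 29e9 / 2277 = 12736056.2143
Vs = sqrt(12736056.2143) = 3568.76 m/s

3568.76


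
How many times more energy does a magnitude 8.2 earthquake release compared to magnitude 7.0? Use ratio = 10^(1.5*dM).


M2 - M1 = 8.2 - 7.0 = 1.2
1.5 * 1.2 = 1.8
ratio = 10^1.8 = 63.1

63.1


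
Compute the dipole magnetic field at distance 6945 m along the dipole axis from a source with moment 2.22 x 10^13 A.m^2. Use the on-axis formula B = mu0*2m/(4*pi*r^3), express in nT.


m = 2.22 x 10^13 = 22200000000000 A.m^2
2m = 44400000000000 A.m^2
r^3 = 6945^3 = 334978358625
B = (4pi*10^-7) * 44400000000000 / (4*pi * 334978358625) * 1e9
= 55794685.527755 / 4209462202271.47 * 1e9
= 13254.5876 nT

13254.5876


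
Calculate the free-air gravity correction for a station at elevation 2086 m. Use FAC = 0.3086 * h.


FAC = 0.3086 * h
= 0.3086 * 2086
= 643.7396 mGal

643.7396


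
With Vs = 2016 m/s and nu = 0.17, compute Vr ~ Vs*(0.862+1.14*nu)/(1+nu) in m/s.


Numerator factor = 0.862 + 1.14*0.17 = 1.0558
Denominator = 1 + 0.17 = 1.17
Vr = 2016 * 1.0558 / 1.17 = 1819.22 m/s

1819.22


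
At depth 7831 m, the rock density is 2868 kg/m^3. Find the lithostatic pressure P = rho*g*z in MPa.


P = rho * g * z / 1e6
= 2868 * 9.81 * 7831 / 1e6
= 220325811.48 / 1e6
= 220.3258 MPa

220.3258


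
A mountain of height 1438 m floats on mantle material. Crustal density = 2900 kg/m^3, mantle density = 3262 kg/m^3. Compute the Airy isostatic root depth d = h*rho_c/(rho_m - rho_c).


rho_m - rho_c = 3262 - 2900 = 362
d = 1438 * 2900 / 362
= 4170200 / 362
= 11519.89 m

11519.89


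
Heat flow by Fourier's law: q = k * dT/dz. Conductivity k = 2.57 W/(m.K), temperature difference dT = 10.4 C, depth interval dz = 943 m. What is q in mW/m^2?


q = k * dT / dz * 1000
= 2.57 * 10.4 / 943 * 1000
= 0.028344 * 1000
= 28.3436 mW/m^2

28.3436


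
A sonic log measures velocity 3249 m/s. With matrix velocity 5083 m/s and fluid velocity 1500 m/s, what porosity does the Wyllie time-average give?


1/V - 1/Vm = 1/3249 - 1/5083 = 0.00011105
1/Vf - 1/Vm = 1/1500 - 1/5083 = 0.00046993
phi = 0.00011105 / 0.00046993 = 0.2363

0.2363


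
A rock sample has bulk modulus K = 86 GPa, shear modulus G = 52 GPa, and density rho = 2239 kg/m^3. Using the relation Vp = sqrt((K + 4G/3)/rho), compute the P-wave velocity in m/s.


First compute the effective modulus:
K + 4G/3 = 86e9 + 4*52e9/3 = 155333333333.33 Pa
Then divide by density:
155333333333.33 / 2239 = 69376209.6174 Pa/(kg/m^3)
Take the square root:
Vp = sqrt(69376209.6174) = 8329.24 m/s

8329.24


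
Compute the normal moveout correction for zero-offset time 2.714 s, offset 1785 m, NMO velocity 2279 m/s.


x/Vnmo = 1785/2279 = 0.783238
(x/Vnmo)^2 = 0.613462
t0^2 = 7.365796
sqrt(7.365796 + 0.613462) = 2.824758
dt = 2.824758 - 2.714 = 0.110758

0.110758


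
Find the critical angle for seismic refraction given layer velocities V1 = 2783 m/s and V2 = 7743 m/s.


V1/V2 = 2783/7743 = 0.359421
theta_c = arcsin(0.359421) = 21.0647 degrees

21.0647


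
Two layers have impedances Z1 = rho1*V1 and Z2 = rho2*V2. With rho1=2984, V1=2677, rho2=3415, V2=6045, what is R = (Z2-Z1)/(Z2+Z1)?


Z1 = 2984 * 2677 = 7988168
Z2 = 3415 * 6045 = 20643675
R = (20643675 - 7988168) / (20643675 + 7988168) = 12655507 / 28631843 = 0.442

0.442


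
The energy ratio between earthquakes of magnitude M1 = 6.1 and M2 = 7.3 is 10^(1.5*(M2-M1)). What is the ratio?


M2 - M1 = 7.3 - 6.1 = 1.2
1.5 * 1.2 = 1.8
ratio = 10^1.8 = 63.1

63.1


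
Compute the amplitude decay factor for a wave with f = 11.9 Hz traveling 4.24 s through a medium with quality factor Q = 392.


pi*f*t/Q = pi*11.9*4.24/392 = 0.404368
A/A0 = exp(-0.404368) = 0.667399

0.667399


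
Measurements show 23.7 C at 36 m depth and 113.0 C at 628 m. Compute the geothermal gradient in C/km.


dT = 113.0 - 23.7 = 89.3 C
dz = 628 - 36 = 592 m
gradient = dT/dz * 1000 = 89.3/592 * 1000 = 150.8446 C/km

150.8446


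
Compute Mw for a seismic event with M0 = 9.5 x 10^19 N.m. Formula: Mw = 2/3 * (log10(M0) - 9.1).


log10(M0) = log10(9.5 x 10^19) = 19.9777
Mw = 2/3 * (19.9777 - 9.1)
= 2/3 * 10.8777
= 7.25

7.25


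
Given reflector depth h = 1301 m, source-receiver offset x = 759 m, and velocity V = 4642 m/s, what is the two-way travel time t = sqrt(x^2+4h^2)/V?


x^2 + 4h^2 = 759^2 + 4*1301^2 = 576081 + 6770404 = 7346485
sqrt(7346485) = 2710.44
t = 2710.44 / 4642 = 0.5839 s

0.5839


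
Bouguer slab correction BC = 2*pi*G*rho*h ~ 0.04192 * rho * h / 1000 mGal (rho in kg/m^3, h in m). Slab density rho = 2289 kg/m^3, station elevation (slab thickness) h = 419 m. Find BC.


BC = 0.04192 * rho * h / 1000
= 0.04192 * 2289 * 419 / 1000
= 40.2051 mGal

40.2051


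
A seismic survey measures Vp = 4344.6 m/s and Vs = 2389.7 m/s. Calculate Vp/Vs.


Vp/Vs = 4344.6 / 2389.7
= 1.8181

1.8181


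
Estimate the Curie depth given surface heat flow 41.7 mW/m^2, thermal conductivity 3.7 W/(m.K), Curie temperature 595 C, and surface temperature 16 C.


T_Curie - T_surf = 595 - 16 = 579 C
Convert q to W/m^2: 41.7 mW/m^2 = 0.0417 W/m^2
d = 579 * 3.7 / 0.0417 = 51374.1 m

51374.1


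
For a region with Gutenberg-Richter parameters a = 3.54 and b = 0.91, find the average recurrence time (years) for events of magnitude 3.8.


log10(N) = 3.54 - 0.91*3.8 = 0.082
N = 10^0.082 = 1.207814
T = 1/N = 1/1.207814 = 0.8279 years

0.8279


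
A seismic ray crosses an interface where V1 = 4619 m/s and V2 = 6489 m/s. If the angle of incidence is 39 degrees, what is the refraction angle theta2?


sin(theta1) = sin(39 deg) = 0.62932
sin(theta2) = V2/V1 * sin(theta1) = 6489/4619 * 0.62932 = 0.8841
theta2 = arcsin(0.8841) = 62.141 degrees

62.141


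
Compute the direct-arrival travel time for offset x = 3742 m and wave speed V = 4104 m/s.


t = x / V
= 3742 / 4104
= 0.9118 s

0.9118


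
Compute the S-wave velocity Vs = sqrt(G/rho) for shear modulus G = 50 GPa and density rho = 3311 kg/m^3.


Convert G to Pa: G = 50e9 Pa
Compute G/rho = 50e9 / 3311 = 15101177.8919
Vs = sqrt(15101177.8919) = 3886.02 m/s

3886.02


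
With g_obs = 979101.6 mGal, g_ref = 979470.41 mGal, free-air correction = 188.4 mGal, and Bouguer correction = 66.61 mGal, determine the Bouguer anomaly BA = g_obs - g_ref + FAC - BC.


BA = g_obs - g_ref + FAC - BC
= 979101.6 - 979470.41 + 188.4 - 66.61
= -247.02 mGal

-247.02


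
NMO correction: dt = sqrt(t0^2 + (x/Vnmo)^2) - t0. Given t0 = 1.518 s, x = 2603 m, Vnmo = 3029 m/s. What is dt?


x/Vnmo = 2603/3029 = 0.85936
(x/Vnmo)^2 = 0.738499
t0^2 = 2.304324
sqrt(2.304324 + 0.738499) = 1.744369
dt = 1.744369 - 1.518 = 0.226369

0.226369


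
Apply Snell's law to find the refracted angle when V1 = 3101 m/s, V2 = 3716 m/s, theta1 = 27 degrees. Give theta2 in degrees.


sin(theta1) = sin(27 deg) = 0.45399
sin(theta2) = V2/V1 * sin(theta1) = 3716/3101 * 0.45399 = 0.544027
theta2 = arcsin(0.544027) = 32.9582 degrees

32.9582


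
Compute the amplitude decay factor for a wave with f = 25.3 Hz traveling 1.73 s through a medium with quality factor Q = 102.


pi*f*t/Q = pi*25.3*1.73/102 = 1.348082
A/A0 = exp(-1.348082) = 0.259738

0.259738


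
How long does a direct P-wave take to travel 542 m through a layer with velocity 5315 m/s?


t = x / V
= 542 / 5315
= 0.102 s

0.102


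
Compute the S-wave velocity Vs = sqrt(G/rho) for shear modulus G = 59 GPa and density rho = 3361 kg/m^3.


Convert G to Pa: G = 59e9 Pa
Compute G/rho = 59e9 / 3361 = 17554299.3157
Vs = sqrt(17554299.3157) = 4189.79 m/s

4189.79


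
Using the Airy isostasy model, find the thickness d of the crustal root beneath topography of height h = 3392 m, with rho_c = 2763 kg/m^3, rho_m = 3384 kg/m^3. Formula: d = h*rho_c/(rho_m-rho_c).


rho_m - rho_c = 3384 - 2763 = 621
d = 3392 * 2763 / 621
= 9372096 / 621
= 15091.94 m

15091.94


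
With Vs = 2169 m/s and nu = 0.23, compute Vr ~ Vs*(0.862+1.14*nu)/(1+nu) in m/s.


Numerator factor = 0.862 + 1.14*0.23 = 1.1242
Denominator = 1 + 0.23 = 1.23
Vr = 2169 * 1.1242 / 1.23 = 1982.43 m/s

1982.43


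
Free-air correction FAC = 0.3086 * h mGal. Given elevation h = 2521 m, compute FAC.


FAC = 0.3086 * h
= 0.3086 * 2521
= 777.9806 mGal

777.9806


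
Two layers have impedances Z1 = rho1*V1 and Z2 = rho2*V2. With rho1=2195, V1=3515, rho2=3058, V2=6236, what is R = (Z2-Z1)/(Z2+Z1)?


Z1 = 2195 * 3515 = 7715425
Z2 = 3058 * 6236 = 19069688
R = (19069688 - 7715425) / (19069688 + 7715425) = 11354263 / 26785113 = 0.4239

0.4239


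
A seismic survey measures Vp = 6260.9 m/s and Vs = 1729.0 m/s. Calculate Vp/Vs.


Vp/Vs = 6260.9 / 1729.0
= 3.6211

3.6211


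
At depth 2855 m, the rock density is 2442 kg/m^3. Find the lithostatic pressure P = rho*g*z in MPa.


P = rho * g * z / 1e6
= 2442 * 9.81 * 2855 / 1e6
= 68394437.1 / 1e6
= 68.3944 MPa

68.3944


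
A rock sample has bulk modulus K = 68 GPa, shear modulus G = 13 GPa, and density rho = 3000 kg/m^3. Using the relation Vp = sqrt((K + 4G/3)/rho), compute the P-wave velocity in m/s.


First compute the effective modulus:
K + 4G/3 = 68e9 + 4*13e9/3 = 85333333333.33 Pa
Then divide by density:
85333333333.33 / 3000 = 28444444.4444 Pa/(kg/m^3)
Take the square root:
Vp = sqrt(28444444.4444) = 5333.33 m/s

5333.33


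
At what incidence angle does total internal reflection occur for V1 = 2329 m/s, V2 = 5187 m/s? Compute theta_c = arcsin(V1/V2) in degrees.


V1/V2 = 2329/5187 = 0.449007
theta_c = arcsin(0.449007) = 26.68 degrees

26.68


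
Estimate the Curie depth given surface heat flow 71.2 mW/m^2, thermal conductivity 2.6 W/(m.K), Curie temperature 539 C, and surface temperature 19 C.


T_Curie - T_surf = 539 - 19 = 520 C
Convert q to W/m^2: 71.2 mW/m^2 = 0.0712 W/m^2
d = 520 * 2.6 / 0.0712 = 18988.76 m

18988.76


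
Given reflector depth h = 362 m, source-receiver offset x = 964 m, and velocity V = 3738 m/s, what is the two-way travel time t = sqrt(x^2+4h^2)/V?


x^2 + 4h^2 = 964^2 + 4*362^2 = 929296 + 524176 = 1453472
sqrt(1453472) = 1205.6003
t = 1205.6003 / 3738 = 0.3225 s

0.3225


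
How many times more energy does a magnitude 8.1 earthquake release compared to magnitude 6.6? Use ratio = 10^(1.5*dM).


M2 - M1 = 8.1 - 6.6 = 1.5
1.5 * 1.5 = 2.25
ratio = 10^2.25 = 177.83

177.83


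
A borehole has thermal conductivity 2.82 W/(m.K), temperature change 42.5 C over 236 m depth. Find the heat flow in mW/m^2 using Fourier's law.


q = k * dT / dz * 1000
= 2.82 * 42.5 / 236 * 1000
= 0.507839 * 1000
= 507.839 mW/m^2

507.839


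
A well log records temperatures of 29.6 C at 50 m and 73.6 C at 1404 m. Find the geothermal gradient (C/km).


dT = 73.6 - 29.6 = 44.0 C
dz = 1404 - 50 = 1354 m
gradient = dT/dz * 1000 = 44.0/1354 * 1000 = 32.4963 C/km

32.4963


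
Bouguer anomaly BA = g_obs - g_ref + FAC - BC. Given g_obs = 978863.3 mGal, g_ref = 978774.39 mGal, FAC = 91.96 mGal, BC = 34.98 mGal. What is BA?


BA = g_obs - g_ref + FAC - BC
= 978863.3 - 978774.39 + 91.96 - 34.98
= 145.89 mGal

145.89


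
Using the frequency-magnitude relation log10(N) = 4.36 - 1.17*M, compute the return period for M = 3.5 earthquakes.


log10(N) = 4.36 - 1.17*3.5 = 0.265
N = 10^0.265 = 1.840772
T = 1/N = 1/1.840772 = 0.5433 years

0.5433


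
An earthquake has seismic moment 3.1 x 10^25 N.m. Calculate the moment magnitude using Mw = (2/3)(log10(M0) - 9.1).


log10(M0) = log10(3.1 x 10^25) = 25.4914
Mw = 2/3 * (25.4914 - 9.1)
= 2/3 * 16.3914
= 10.93

10.93


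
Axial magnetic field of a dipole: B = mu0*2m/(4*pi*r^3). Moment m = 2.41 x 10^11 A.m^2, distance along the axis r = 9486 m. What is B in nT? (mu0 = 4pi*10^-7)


m = 2.41 x 10^11 = 241000000000 A.m^2
2m = 482000000000 A.m^2
r^3 = 9486^3 = 853590083256
B = (4pi*10^-7) * 482000000000 / (4*pi * 853590083256) * 1e9
= 605699.063612 / 10726529338936.6 * 1e9
= 56.4674 nT

56.4674


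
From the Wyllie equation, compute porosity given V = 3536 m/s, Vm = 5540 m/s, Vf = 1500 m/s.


1/V - 1/Vm = 1/3536 - 1/5540 = 0.0001023
1/Vf - 1/Vm = 1/1500 - 1/5540 = 0.00048616
phi = 0.0001023 / 0.00048616 = 0.2104

0.2104


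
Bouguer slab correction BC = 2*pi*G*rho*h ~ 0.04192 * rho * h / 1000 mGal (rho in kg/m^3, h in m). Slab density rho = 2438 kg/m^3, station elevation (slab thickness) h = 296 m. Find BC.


BC = 0.04192 * rho * h / 1000
= 0.04192 * 2438 * 296 / 1000
= 30.2515 mGal

30.2515


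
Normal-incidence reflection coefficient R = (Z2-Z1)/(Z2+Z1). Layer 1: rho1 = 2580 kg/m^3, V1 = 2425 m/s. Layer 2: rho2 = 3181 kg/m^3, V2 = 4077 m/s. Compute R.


Z1 = 2580 * 2425 = 6256500
Z2 = 3181 * 4077 = 12968937
R = (12968937 - 6256500) / (12968937 + 6256500) = 6712437 / 19225437 = 0.3491

0.3491


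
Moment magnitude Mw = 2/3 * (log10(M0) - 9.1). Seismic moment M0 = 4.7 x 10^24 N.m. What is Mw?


log10(M0) = log10(4.7 x 10^24) = 24.6721
Mw = 2/3 * (24.6721 - 9.1)
= 2/3 * 15.5721
= 10.38

10.38


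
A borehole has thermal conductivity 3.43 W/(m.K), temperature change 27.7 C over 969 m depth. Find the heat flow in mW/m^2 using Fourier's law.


q = k * dT / dz * 1000
= 3.43 * 27.7 / 969 * 1000
= 0.098051 * 1000
= 98.0506 mW/m^2

98.0506


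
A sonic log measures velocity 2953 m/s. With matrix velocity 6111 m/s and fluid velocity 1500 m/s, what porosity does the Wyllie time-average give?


1/V - 1/Vm = 1/2953 - 1/6111 = 0.000175
1/Vf - 1/Vm = 1/1500 - 1/6111 = 0.00050303
phi = 0.000175 / 0.00050303 = 0.3479

0.3479


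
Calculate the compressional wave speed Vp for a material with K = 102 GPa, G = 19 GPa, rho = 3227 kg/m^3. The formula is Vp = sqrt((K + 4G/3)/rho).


First compute the effective modulus:
K + 4G/3 = 102e9 + 4*19e9/3 = 127333333333.33 Pa
Then divide by density:
127333333333.33 / 3227 = 39458733.6019 Pa/(kg/m^3)
Take the square root:
Vp = sqrt(39458733.6019) = 6281.62 m/s

6281.62


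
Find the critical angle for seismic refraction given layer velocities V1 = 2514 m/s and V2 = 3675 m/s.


V1/V2 = 2514/3675 = 0.684082
theta_c = arcsin(0.684082) = 43.1634 degrees

43.1634


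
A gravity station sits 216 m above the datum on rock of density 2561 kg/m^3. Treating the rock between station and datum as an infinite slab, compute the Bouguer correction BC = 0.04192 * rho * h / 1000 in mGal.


BC = 0.04192 * rho * h / 1000
= 0.04192 * 2561 * 216 / 1000
= 23.1891 mGal

23.1891


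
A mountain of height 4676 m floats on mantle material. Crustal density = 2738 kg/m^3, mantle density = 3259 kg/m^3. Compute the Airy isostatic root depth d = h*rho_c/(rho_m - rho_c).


rho_m - rho_c = 3259 - 2738 = 521
d = 4676 * 2738 / 521
= 12802888 / 521
= 24573.68 m

24573.68


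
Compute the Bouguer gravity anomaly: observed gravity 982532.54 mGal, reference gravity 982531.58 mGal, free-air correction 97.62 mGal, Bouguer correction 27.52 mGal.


BA = g_obs - g_ref + FAC - BC
= 982532.54 - 982531.58 + 97.62 - 27.52
= 71.06 mGal

71.06


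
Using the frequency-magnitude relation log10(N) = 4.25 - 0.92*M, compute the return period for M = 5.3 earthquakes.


log10(N) = 4.25 - 0.92*5.3 = -0.626
N = 10^-0.626 = 0.236592
T = 1/N = 1/0.236592 = 4.2267 years

4.2267


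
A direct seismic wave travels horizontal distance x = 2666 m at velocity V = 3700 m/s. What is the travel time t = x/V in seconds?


t = x / V
= 2666 / 3700
= 0.7205 s

0.7205


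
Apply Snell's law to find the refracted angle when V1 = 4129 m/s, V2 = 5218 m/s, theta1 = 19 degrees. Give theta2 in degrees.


sin(theta1) = sin(19 deg) = 0.325568
sin(theta2) = V2/V1 * sin(theta1) = 5218/4129 * 0.325568 = 0.411435
theta2 = arcsin(0.411435) = 24.295 degrees

24.295


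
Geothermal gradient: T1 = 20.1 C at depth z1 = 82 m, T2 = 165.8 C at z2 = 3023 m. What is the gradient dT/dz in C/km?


dT = 165.8 - 20.1 = 145.7 C
dz = 3023 - 82 = 2941 m
gradient = dT/dz * 1000 = 145.7/2941 * 1000 = 49.541 C/km

49.541


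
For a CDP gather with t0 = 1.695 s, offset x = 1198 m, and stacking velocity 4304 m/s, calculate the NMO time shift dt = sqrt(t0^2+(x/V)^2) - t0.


x/Vnmo = 1198/4304 = 0.278346
(x/Vnmo)^2 = 0.077476
t0^2 = 2.873025
sqrt(2.873025 + 0.077476) = 1.717702
dt = 1.717702 - 1.695 = 0.022702

0.022702
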